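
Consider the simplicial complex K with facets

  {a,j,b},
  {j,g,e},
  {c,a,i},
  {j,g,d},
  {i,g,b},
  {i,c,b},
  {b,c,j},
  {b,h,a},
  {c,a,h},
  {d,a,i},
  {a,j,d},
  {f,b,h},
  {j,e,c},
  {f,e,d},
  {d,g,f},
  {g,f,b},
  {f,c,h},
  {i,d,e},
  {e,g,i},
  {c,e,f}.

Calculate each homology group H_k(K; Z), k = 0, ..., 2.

K has 10 vertices, 30 edges, 20 triangles.
rank ∂_0 = 0, rank ∂_1 = 9 ⇒ b_0 = 10 − 0 − 9 = 1; all invariant factors of ∂_1 are 1 so no torsion. So H_0 ≅ Z.
rank ∂_1 = 9, rank ∂_2 = 20 ⇒ b_1 = 30 − 9 − 20 = 1; ∂_2 has invariant factor(s) [2] giving torsion. So H_1 ≅ Z ⊕ Z_2.
rank ∂_2 = 20, rank ∂_3 = 0 ⇒ b_2 = 20 − 20 − 0 = 0. So H_2 ≅ 0.

H_0 ≅ Z,  H_1 ≅ Z ⊕ Z_2,  H_2 = 0.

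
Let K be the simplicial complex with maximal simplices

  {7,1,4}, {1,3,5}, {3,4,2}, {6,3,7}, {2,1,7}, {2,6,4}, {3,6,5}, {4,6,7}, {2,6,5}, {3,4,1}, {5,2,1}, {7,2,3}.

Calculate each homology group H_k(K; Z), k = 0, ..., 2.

H_0 ≅ Z,  H_1 ≅ Z/2,  H_2 = 0.

We work with the vertex ordering 1 < 2 < 3 < 4 < 5 < 6 < 7. The simplices of K, each written with vertices in increasing order, are:

  0-simplices (7): [1], [2], [3], [4], [5], [6], [7]
  1-simplices (18): [1,2], [1,3], [1,4], [1,5], [1,7], [2,3], [2,4], [2,5], [2,6], [2,7], [3,4], [3,5], [3,6], [3,7], [4,6], [4,7], [5,6], [6,7]
  2-simplices (12): [1,2,5], [1,2,7], [1,3,4], [1,3,5], [1,4,7], [2,3,4], [2,3,7], [2,4,6], [2,5,6], [3,5,6], [3,6,7], [4,6,7]

Hence C_0 ≅ Z^7, C_1 ≅ Z^18, C_2 ≅ Z^12.

The boundary map ∂_1: C_1 → C_0 is given by ∂[p,q] = [q] − [p]. For instance
  ∂[4,7] = [7] − [4].
As a 7×18 matrix over Z this has rank 6, with invariant factors (1,1,1,1,1,1).

The boundary map ∂_2: C_2 → C_1 maps a triangle to the signed sum of its edges. For instance
  ∂[4,6,7] = [6,7] − [4,7] + [4,6],
  ∂[2,4,6] = [4,6] − [2,6] + [2,4].
The resulting 18×12 matrix has rank 12, and its Smith normal form has invariant factors (1,1,1,1,1,1,1,1,1,1,1,2).

From H_k ≅ ker(∂_k) / im(∂_{k+1}) we obtain:

  H_0: rank C_0 − rank ∂_1 = 7 − 6 = 1, and the invariant factors of ∂_1 are all 1, so H_0 = Z.
  H_1: rank ker ∂_1 − rank ∂_2 = (18 − 6) − 12 = 0, and ∂_2 has invariant factor 2 > 1, so H_1 = Z/2.
  H_2: rank ker ∂_2 − rank ∂_3 = (12 − 12) − 0 = 0, and there is no ∂_3, so H_2 = 0.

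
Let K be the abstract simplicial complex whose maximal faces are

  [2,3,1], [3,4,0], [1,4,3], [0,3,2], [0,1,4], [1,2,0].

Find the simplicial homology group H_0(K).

H_0 = Z.

Order the vertices as 0 < 1 < 2 < 3 < 4. Listing each simplex with vertices in this order, K has dimension 2 with simplices:

  0-simplices (5): [0], [1], [2], [3], [4]
  1-simplices (9): [0,1], [0,2], [0,3], [0,4], [1,2], [1,3], [1,4], [2,3], [3,4]
  2-simplices (6): [0,1,2], [0,1,4], [0,2,3], [0,3,4], [1,2,3], [1,3,4]

Hence C_0 ≅ Z^5, C_1 ≅ Z^9, C_2 ≅ Z^6.

The boundary map ∂_1: C_1 → C_0 sends each edge [p,q] (with p < q) to q − p. For instance
  ∂[2,3] = [3] − [2].
As a 5×9 matrix over Z this has rank 4, with invariant factors (1,1,1,1).

The boundary map ∂_2: C_2 → C_1 maps a triangle to the signed sum of its edges. For instance
  ∂[0,1,2] = [1,2] − [0,2] + [0,1],
  ∂[1,3,4] = [3,4] − [1,4] + [1,3].
As a 9×6 matrix over Z this has rank 5, with invariant factors (1,1,1,1,1).

Reading off H_k = ker ∂_k / im ∂_{k+1}:

  H_0: rank C_0 − rank ∂_1 = 5 − 4 = 1, and the invariant factors of ∂_1 are all 1, so H_0 = Z.

(K is a triangulation of the 2-sphere S^2.)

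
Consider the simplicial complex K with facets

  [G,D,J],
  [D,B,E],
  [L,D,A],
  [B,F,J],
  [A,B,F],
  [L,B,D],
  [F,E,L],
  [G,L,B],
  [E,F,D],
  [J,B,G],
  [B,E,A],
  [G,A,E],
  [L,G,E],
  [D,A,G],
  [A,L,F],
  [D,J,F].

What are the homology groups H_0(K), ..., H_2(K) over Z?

H_0 ≅ Z,  H_1 ≅ Z^2,  H_2 ≅ Z.

Fix the vertex order A < B < D < E < F < G < J < L and write every simplex with vertices in increasing order. Then dim K = 2 and the simplices of K are:

  0-simplices (8): A, B, D, E, F, G, J, L
  1-simplices (24): AB, AD, AE, AF, AG, AL, BD, BE, BF, BG, BJ, BL, DE, DF, DG, DJ, DL, EF, EG, EL, FJ, FL, GJ, GL
  2-simplices (16): ABE, ABF, ADG, ADL, AEG, AFL, BDE, BDL, BFJ, BGJ, BGL, DEF, DFJ, DGJ, EFL, EGL

giving chain groups C_0 ≅ Z^8, C_1 ≅ Z^24, C_2 ≅ Z^16.

∂_1: C_1 → C_0 is given by ∂[p,q] = [q] − [p]. For instance
  ∂GL = L − G.
The resulting 8×24 matrix has rank 7, and its Smith normal form has invariant factors (1,1,1,1,1,1,1).

Boundary ∂_2: C_2 → C_1 maps a triangle to the signed sum of its edges. For instance
  ∂DEF = EF − DF + DE,
  ∂AFL = FL − AL + AF.
The resulting 24×16 matrix has rank 15, and its Smith normal form has invariant factors (1,1,1,1,1,1,1,1,1,1,1,1,1,1,1).

Computing H_k = (kernel of ∂_k) / (image of ∂_{k+1}):

  H_0: rank C_0 − rank ∂_1 = 8 − 7 = 1, and the invariant factors of ∂_1 are all 1, so H_0 ≅ Z.
  H_1: rank ker ∂_1 − rank ∂_2 = (24 − 7) − 15 = 2, and the invariant factors of ∂_2 are all 1, so H_1 ≅ Z^2.
  H_2: rank ker ∂_2 − rank ∂_3 = (16 − 15) − 0 = 1, and there is no ∂_3, so H_2 ≅ Z.

(K is a triangulation of the torus T^2.)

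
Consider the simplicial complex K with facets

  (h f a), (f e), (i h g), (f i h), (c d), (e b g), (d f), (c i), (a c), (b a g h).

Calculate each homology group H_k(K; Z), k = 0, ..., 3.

Take the total order a < b < c < d < e < f < g < h < i on the vertex set. Then K (dimension 3) consists of the simplices:

  0-simplices (9): a, b, c, d, e, f, g, h, i
  1-simplices (18): ab, ac, af, ag, ah, be, bg, bh, cd, ci, df, ef, eg, fh, fi, gh, gi, hi
  2-simplices (8): abg, abh, afh, agh, beg, bgh, fhi, ghi
  3-simplices (1): abgh

so the chain groups are C_0 ≅ Z^9, C_1 ≅ Z^18, C_2 ≅ Z^8, C_3 ≅ Z^1.

The boundary map ∂_1: C_1 → C_0 is given by ∂[p,q] = [q] − [p]. For instance
  ∂hi = i − h.
The resulting 9×18 matrix has rank 8, and its Smith normal form has invariant factors (1,1,1,1,1,1,1,1).

The boundary map ∂_2: C_2 → C_1 maps a triangle to the signed sum of its edges. For instance
  ∂afh = fh − ah + af,
  ∂agh = gh − ah + ag.
The resulting 18×8 matrix has rank 7, and its Smith normal form has invariant factors (1,1,1,1,1,1,1).

The boundary map ∂_3: C_3 → C_2 sends each 3-simplex σ to the alternating sum Σ_i (−1)^i (σ with its i-th vertex removed). For instance
  ∂abgh = bgh − agh + abh − abg.
This gives a 8×1 integer matrix of rank 1; reducing to Smith normal form yields diagonal entries (1).

Computing H_k = (kernel of ∂_k) / (image of ∂_{k+1}):

  H_0: rank C_0 − rank ∂_1 = 9 − 8 = 1, and the invariant factors of ∂_1 are all 1, so H_0 ≅ Z.
  H_1: rank ker ∂_1 − rank ∂_2 = (18 − 8) − 7 = 3, and the invariant factors of ∂_2 are all 1, so H_1 ≅ Z^3.
  H_2: rank ker ∂_2 − rank ∂_3 = (8 − 7) − 1 = 0, and the invariant factors of ∂_3 are all 1, so H_2 ≅ 0.
  H_3: rank ker ∂_3 − rank ∂_4 = (1 − 1) − 0 = 0, and there is no ∂_4, so H_3 ≅ 0.

As a check, the Euler characteristic is 9 − 18 + 8 − 1 = -2, which agrees with 1 − 3 + 0 − 0 = -2.

H_0 ≅ Z,  H_1 ≅ Z^3,  H_2 = 0,  H_3 = 0.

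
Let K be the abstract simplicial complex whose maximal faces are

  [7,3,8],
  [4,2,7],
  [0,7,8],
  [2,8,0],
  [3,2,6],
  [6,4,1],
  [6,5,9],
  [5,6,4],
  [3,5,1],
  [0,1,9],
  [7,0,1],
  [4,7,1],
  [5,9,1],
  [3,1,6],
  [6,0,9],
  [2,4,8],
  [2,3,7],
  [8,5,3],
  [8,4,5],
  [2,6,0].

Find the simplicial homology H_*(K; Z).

H_0 = Z,  H_1 = Z × Z/2,  H_2 = 0.

Take the total order 0 < 1 < 2 < 3 < 4 < 5 < 6 < 7 < 8 < 9 on the vertex set. Then K (dimension 2) consists of the simplices:

  0-simplices (10): [0], [1], [2], [3], [4], [5], [6], [7], [8], [9]
  1-simplices (30): (30 of them)
  2-simplices (20): (20 of them)

Hence C_0 ≅ Z^10, C_1 ≅ Z^30, C_2 ≅ Z^20.

Boundary ∂_1: C_1 → C_0 is given by ∂[p,q] = [q] − [p].
As a 10×30 matrix over Z this has rank 9, with invariant factors (1,1,1,1,1,1,1,1,1).

Boundary ∂_2: C_2 → C_1 acts by ∂[p,q,r] = [q,r] − [p,r] + [p,q]. For instance
  ∂[0,7,8] = [7,8] − [0,8] + [0,7],
  ∂[1,4,6] = [4,6] − [1,6] + [1,4].
The resulting 30×20 matrix has rank 20, and its Smith normal form has invariant factors (1,1,1,1,1,1,1,1,1,1,1,1,1,1,1,1,1,1,1,2).

From H_k ≅ ker(∂_k) / im(∂_{k+1}) we obtain:

  H_0: rank C_0 − rank ∂_1 = 10 − 9 = 1, and the invariant factors of ∂_1 are all 1, so H_0 = Z.
  H_1: rank ker ∂_1 − rank ∂_2 = (30 − 9) − 20 = 1, and ∂_2 has invariant factor 2 > 1, so H_1 = Z × Z/2.
  H_2: rank ker ∂_2 − rank ∂_3 = (20 − 20) − 0 = 0, and there is no ∂_3, so H_2 = 0.

As a check, the Euler characteristic is 10 − 30 + 20 = 0, which agrees with 1 − 1 + 0 = 0.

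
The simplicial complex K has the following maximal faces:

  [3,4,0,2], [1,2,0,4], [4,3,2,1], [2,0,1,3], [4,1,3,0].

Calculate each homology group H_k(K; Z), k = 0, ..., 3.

Fix the vertex order 0 < 1 < 2 < 3 < 4 and write every simplex with vertices in increasing order. Then dim K = 3 and the simplices of K are:

  0-simplices (5): [0], [1], [2], [3], [4]
  1-simplices (10): [0,1], [0,2], [0,3], [0,4], [1,2], [1,3], [1,4], [2,3], [2,4], [3,4]
  2-simplices (10): [0,1,2], [0,1,3], [0,1,4], [0,2,3], [0,2,4], [0,3,4], [1,2,3], [1,2,4], [1,3,4], [2,3,4]
  3-simplices (5): [0,1,2,3], [0,1,2,4], [0,1,3,4], [0,2,3,4], [1,2,3,4]

giving chain groups C_0 ≅ Z^5, C_1 ≅ Z^10, C_2 ≅ Z^10, C_3 ≅ Z^5.

The boundary map ∂_1: C_1 → C_0 maps an edge to its endpoints' difference, ∂[p,q] = q − p.
The resulting 5×10 matrix has rank 4, and its Smith normal form has invariant factors (1,1,1,1).

∂_2: C_2 → C_1 sends each 2-simplex [p,q,r] to [q,r] − [p,r] + [p,q]. For instance
  ∂[0,1,2] = [1,2] − [0,2] + [0,1],
  ∂[1,3,4] = [3,4] − [1,4] + [1,3].
The resulting 10×10 matrix has rank 6, and its Smith normal form has invariant factors (1,1,1,1,1,1).

∂_3: C_3 → C_2 sends each 3-simplex σ to the alternating sum Σ_i (−1)^i (σ with its i-th vertex removed). For instance
  ∂[0,2,3,4] = [2,3,4] − [0,3,4] + [0,2,4] − [0,2,3],
  ∂[0,1,2,4] = [1,2,4] − [0,2,4] + [0,1,4] − [0,1,2].
As a 10×5 matrix over Z this has rank 4, with invariant factors (1,1,1,1).

Now H_k = ker ∂_k / im ∂_{k+1}, so:

  H_0: rank C_0 − rank ∂_1 = 5 − 4 = 1, and the invariant factors of ∂_1 are all 1, so H_0 = Z.
  H_1: rank ker ∂_1 − rank ∂_2 = (10 − 4) − 6 = 0, and the invariant factors of ∂_2 are all 1, so H_1 = 0.
  H_2: rank ker ∂_2 − rank ∂_3 = (10 − 6) − 4 = 0, and the invariant factors of ∂_3 are all 1, so H_2 = 0.
  H_3: rank ker ∂_3 − rank ∂_4 = (5 − 4) − 0 = 1, and there is no ∂_4, so H_3 = Z.

As a check, the Euler characteristic is 5 − 10 + 10 − 5 = 0, which agrees with 1 − 0 + 0 − 1 = 0.
(K is a triangulation of the 3-sphere S^3.)

H_0 = Z,  H_1 = 0,  H_2 = 0,  H_3 = Z.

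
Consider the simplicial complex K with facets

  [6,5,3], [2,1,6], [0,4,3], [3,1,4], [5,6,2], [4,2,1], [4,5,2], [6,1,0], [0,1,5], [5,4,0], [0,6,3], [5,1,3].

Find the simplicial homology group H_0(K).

We work with the vertex ordering 0 < 1 < 2 < 3 < 4 < 5 < 6. The simplices of K, each written with vertices in increasing order, are:

  0-simplices (7): [0], [1], [2], [3], [4], [5], [6]
  1-simplices (18): [0,1], [0,3], [0,4], [0,5], [0,6], [1,2], [1,3], [1,4], [1,5], [1,6], [2,4], [2,5], [2,6], [3,4], [3,5], [3,6], [4,5], [5,6]
  2-simplices (12): [0,1,5], [0,1,6], [0,3,4], [0,3,6], [0,4,5], [1,2,4], [1,2,6], [1,3,4], [1,3,5], [2,4,5], [2,5,6], [3,5,6]

giving chain groups C_0 ≅ Z^7, C_1 ≅ Z^18, C_2 ≅ Z^12.

∂_1: C_1 → C_0 sends each edge [p,q] (with p < q) to q − p.
This gives a 7×18 integer matrix of rank 6; reducing to Smith normal form yields diagonal entries (1,1,1,1,1,1).

Boundary ∂_2: C_2 → C_1 maps a triangle to the signed sum of its edges. For instance
  ∂[0,1,5] = [1,5] − [0,5] + [0,1],
  ∂[2,4,5] = [4,5] − [2,5] + [2,4].
The 18×12 boundary matrix has rank 12 and Smith normal form diag(1,1,1,1,1,1,1,1,1,1,1,2).

Reading off H_k = ker ∂_k / im ∂_{k+1}:

  H_0: rank C_0 − rank ∂_1 = 7 − 6 = 1, and the invariant factors of ∂_1 are all 1, so H_0 ≅ Z.

(K is a triangulation of the real projective plane RP^2.)

H_0 ≅ Z.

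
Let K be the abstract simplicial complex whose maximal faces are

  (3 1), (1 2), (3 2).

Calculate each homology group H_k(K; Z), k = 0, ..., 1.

H_0 = Z,  H_1 = Z.

Take the total order 1 < 2 < 3 on the vertex set. Then K (dimension 1) consists of the simplices:

  0-simplices (3): [1], [2], [3]
  1-simplices (3): [1,2], [1,3], [2,3]

so the chain groups are C_0 ≅ Z^3, C_1 ≅ Z^3.

The boundary map ∂_1: C_1 → C_0 sends each edge [p,q] (with p < q) to q − p.
As a 3×3 matrix over Z this has rank 2, with invariant factors (1,1).

Now H_k = ker ∂_k / im ∂_{k+1}, so:

  H_0: rank C_0 − rank ∂_1 = 3 − 2 = 1, and the invariant factors of ∂_1 are all 1, so H_0 = Z.
  H_1: rank ker ∂_1 − rank ∂_2 = (3 − 2) − 0 = 1, and there is no ∂_2, so H_1 = Z.

(K is a triangulation of the circle S^1.)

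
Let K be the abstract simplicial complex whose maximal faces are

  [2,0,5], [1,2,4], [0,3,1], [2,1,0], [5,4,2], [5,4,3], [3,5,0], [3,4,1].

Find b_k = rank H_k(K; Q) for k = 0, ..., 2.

b_0 = 1, b_1 = 0, b_2 = 1.

Take the total order 0 < 1 < 2 < 3 < 4 < 5 on the vertex set. Then K (dimension 2) consists of the simplices:

  0-simplices (6): [0], [1], [2], [3], [4], [5]
  1-simplices (12): [0,1], [0,2], [0,3], [0,5], [1,2], [1,3], [1,4], [2,4], [2,5], [3,4], [3,5], [4,5]
  2-simplices (8): [0,1,2], [0,1,3], [0,2,5], [0,3,5], [1,2,4], [1,3,4], [2,4,5], [3,4,5]

giving chain groups C_0 ≅ Z^6, C_1 ≅ Z^12, C_2 ≅ Z^8.

The boundary map ∂_1: C_1 → C_0 is given by ∂[p,q] = [q] − [p].
The 6×12 boundary matrix has rank 5 and Smith normal form diag(1,1,1,1,1).

Boundary ∂_2: C_2 → C_1 sends each 2-simplex [p,q,r] to [q,r] − [p,r] + [p,q]. For instance
  ∂[1,3,4] = [3,4] − [1,4] + [1,3],
  ∂[1,2,4] = [2,4] − [1,4] + [1,2].
The resulting 12×8 matrix has rank 7, and its Smith normal form has invariant factors (1,1,1,1,1,1,1).

From H_k ≅ ker(∂_k) / im(∂_{k+1}) we obtain:

  H_0: rank C_0 − rank ∂_1 = 6 − 5 = 1, and the invariant factors of ∂_1 are all 1, so H_0 ≅ Z.
  H_1: rank ker ∂_1 − rank ∂_2 = (12 − 5) − 7 = 0, and the invariant factors of ∂_2 are all 1, so H_1 ≅ 0.
  H_2: rank ker ∂_2 − rank ∂_3 = (8 − 7) − 0 = 1, and there is no ∂_3, so H_2 ≅ Z.

As a check, the Euler characteristic is 6 − 12 + 8 = 2, which agrees with 1 − 0 + 1 = 2.

Hence the Betti numbers are b_0 = 1, b_1 = 0, b_2 = 1.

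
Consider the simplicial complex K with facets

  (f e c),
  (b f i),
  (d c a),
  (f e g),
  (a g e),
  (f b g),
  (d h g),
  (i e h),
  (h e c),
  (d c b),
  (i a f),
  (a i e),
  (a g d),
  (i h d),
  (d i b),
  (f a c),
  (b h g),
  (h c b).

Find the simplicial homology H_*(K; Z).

Fix the vertex order a < b < c < d < e < f < g < h < i and write every simplex with vertices in increasing order. Then dim K = 2 and the simplices of K are:

  0-simplices (9): a, b, c, d, e, f, g, h, i
  1-simplices (27): ac, ad, ae, af, ag, ai, bc, bd, bf, bg, bh, bi, cd, ce, cf, ch, dg, dh, di, ef, eg, eh, ei, fg, fi, gh, hi
  2-simplices (18): acd, acf, adg, aeg, aei, afi, bcd, bch, bdi, bfg, bfi, bgh, cef, ceh, dgh, dhi, efg, ehi

so the chain groups are C_0 ≅ Z^9, C_1 ≅ Z^27, C_2 ≅ Z^18.

The boundary map ∂_1: C_1 → C_0 sends each edge [p,q] (with p < q) to q − p. For instance
  ∂dh = h − d.
The resulting 9×27 matrix has rank 8, and its Smith normal form has invariant factors (1,1,1,1,1,1,1,1).

The boundary map ∂_2: C_2 → C_1 sends each 2-simplex [p,q,r] to [q,r] − [p,r] + [p,q]. For instance
  ∂bfi = fi − bi + bf,
  ∂acf = cf − af + ac.
As a 27×18 matrix over Z this has rank 18, with invariant factors (1,1,1,1,1,1,1,1,1,1,1,1,1,1,1,1,1,2).

From H_k ≅ ker(∂_k) / im(∂_{k+1}) we obtain:

  H_0: rank C_0 − rank ∂_1 = 9 − 8 = 1, and the invariant factors of ∂_1 are all 1, so H_0 ≅ Z.
  H_1: rank ker ∂_1 − rank ∂_2 = (27 − 8) − 18 = 1, and ∂_2 has invariant factor 2 > 1, so H_1 ≅ Z ⊕ Z_2.
  H_2: rank ker ∂_2 − rank ∂_3 = (18 − 18) − 0 = 0, and there is no ∂_3, so H_2 ≅ 0.

H_0 = Z,  H_1 = Z ⊕ Z_2,  H_2 = 0.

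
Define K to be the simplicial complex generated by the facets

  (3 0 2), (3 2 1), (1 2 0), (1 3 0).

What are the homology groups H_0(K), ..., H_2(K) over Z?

H_0 ≅ Z,  H_1 = 0,  H_2 ≅ Z.

Order the vertices as 0 < 1 < 2 < 3. Listing each simplex with vertices in this order, K has dimension 2 with simplices:

  0-simplices (4): [0], [1], [2], [3]
  1-simplices (6): [0,1], [0,2], [0,3], [1,2], [1,3], [2,3]
  2-simplices (4): [0,1,2], [0,1,3], [0,2,3], [1,2,3]

Hence C_0 ≅ Z^4, C_1 ≅ Z^6, C_2 ≅ Z^4.

The boundary map ∂_1: C_1 → C_0 sends each edge [p,q] (with p < q) to q − p.
This gives a 4×6 integer matrix of rank 3; reducing to Smith normal form yields diagonal entries (1,1,1).

Boundary ∂_2: C_2 → C_1 acts by ∂[p,q,r] = [q,r] − [p,r] + [p,q]. For instance
  ∂[0,1,2] = [1,2] − [0,2] + [0,1],
  ∂[0,1,3] = [1,3] − [0,3] + [0,1].
The resulting 6×4 matrix has rank 3, and its Smith normal form has invariant factors (1,1,1).

Reading off H_k = ker ∂_k / im ∂_{k+1}:

  H_0: rank C_0 − rank ∂_1 = 4 − 3 = 1, and the invariant factors of ∂_1 are all 1, so H_0 ≅ Z.
  H_1: rank ker ∂_1 − rank ∂_2 = (6 − 3) − 3 = 0, and the invariant factors of ∂_2 are all 1, so H_1 ≅ 0.
  H_2: rank ker ∂_2 − rank ∂_3 = (4 − 3) − 0 = 1, and there is no ∂_3, so H_2 ≅ Z.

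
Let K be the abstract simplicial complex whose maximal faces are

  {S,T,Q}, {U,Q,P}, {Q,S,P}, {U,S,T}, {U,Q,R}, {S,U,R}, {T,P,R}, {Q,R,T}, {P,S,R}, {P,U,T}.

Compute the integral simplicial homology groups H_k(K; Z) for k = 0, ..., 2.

H_0 ≅ Z,  H_1 ≅ Z_2,  H_2 = 0.

Fix the vertex order P < Q < R < S < T < U and write every simplex with vertices in increasing order. Then dim K = 2 and the simplices of K are:

  0-simplices (6): P, Q, R, S, T, U
  1-simplices (15): PQ, PR, PS, PT, PU, QR, QS, QT, QU, RS, RT, RU, ST, SU, TU
  2-simplices (10): PQS, PQU, PRS, PRT, PTU, QRT, QRU, QST, RSU, STU

so the chain groups are C_0 ≅ Z^6, C_1 ≅ Z^15, C_2 ≅ Z^10.

∂_1: C_1 → C_0 is given by ∂[p,q] = [q] − [p].
This gives a 6×15 integer matrix of rank 5; reducing to Smith normal form yields diagonal entries (1,1,1,1,1).

∂_2: C_2 → C_1 sends each 2-simplex [p,q,r] to [q,r] − [p,r] + [p,q]. For instance
  ∂STU = TU − SU + ST,
  ∂RSU = SU − RU + RS.
The 15×10 boundary matrix has rank 10 and Smith normal form diag(1,1,1,1,1,1,1,1,1,2).

Reading off H_k = ker ∂_k / im ∂_{k+1}:

  H_0: rank C_0 − rank ∂_1 = 6 − 5 = 1, and the invariant factors of ∂_1 are all 1, so H_0 = Z.
  H_1: rank ker ∂_1 − rank ∂_2 = (15 − 5) − 10 = 0, and ∂_2 has invariant factor 2 > 1, so H_1 = Z_2.
  H_2: rank ker ∂_2 − rank ∂_3 = (10 − 10) − 0 = 0, and there is no ∂_3, so H_2 = 0.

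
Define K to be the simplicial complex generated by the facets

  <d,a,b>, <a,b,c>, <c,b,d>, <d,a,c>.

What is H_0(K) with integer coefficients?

Fix the vertex order a < b < c < d and write every simplex with vertices in increasing order. Then dim K = 2 and the simplices of K are:

  0-simplices (4): a, b, c, d
  1-simplices (6): ab, ac, ad, bc, bd, cd
  2-simplices (4): abc, abd, acd, bcd

Hence C_0 ≅ Z^4, C_1 ≅ Z^6, C_2 ≅ Z^4.

∂_1: C_1 → C_0 is given by ∂[p,q] = [q] − [p].
The resulting 4×6 matrix has rank 3, and its Smith normal form has invariant factors (1,1,1).

∂_2: C_2 → C_1 maps a triangle to the signed sum of its edges. For instance
  ∂abc = bc − ac + ab,
  ∂abd = bd − ad + ab.
The 6×4 boundary matrix has rank 3 and Smith normal form diag(1,1,1).

Computing H_k = (kernel of ∂_k) / (image of ∂_{k+1}):

  H_0: rank C_0 − rank ∂_1 = 4 − 3 = 1, and the invariant factors of ∂_1 are all 1, so H_0 = Z.

(K is a triangulation of the 2-sphere S^2.)

H_0 = Z.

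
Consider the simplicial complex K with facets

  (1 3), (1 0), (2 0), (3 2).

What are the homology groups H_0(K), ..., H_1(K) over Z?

H_0 = Z,  H_1 = Z.

Fix the vertex order 0 < 1 < 2 < 3 and write every simplex with vertices in increasing order. Then dim K = 1 and the simplices of K are:

  0-simplices (4): [0], [1], [2], [3]
  1-simplices (4): [0,1], [0,2], [1,3], [2,3]

Hence C_0 ≅ Z^4, C_1 ≅ Z^4.

The boundary map ∂_1: C_1 → C_0 sends each edge [p,q] (with p < q) to q − p.
The resulting 4×4 matrix has rank 3, and its Smith normal form has invariant factors (1,1,1).

Now H_k = ker ∂_k / im ∂_{k+1}, so:

  H_0: rank C_0 − rank ∂_1 = 4 − 3 = 1, and the invariant factors of ∂_1 are all 1, so H_0 = Z.
  H_1: rank ker ∂_1 − rank ∂_2 = (4 − 3) − 0 = 1, and there is no ∂_2, so H_1 = Z.

(K is a triangulation of the circle S^1.)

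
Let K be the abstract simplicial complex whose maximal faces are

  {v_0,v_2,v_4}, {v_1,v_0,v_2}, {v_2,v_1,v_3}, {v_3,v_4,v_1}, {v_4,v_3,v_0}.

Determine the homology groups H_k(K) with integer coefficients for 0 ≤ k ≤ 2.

We work with the vertex ordering v_0 < v_1 < v_2 < v_3 < v_4. The simplices of K, each written with vertices in increasing order, are:

  0-simplices (5): [v_0], [v_1], [v_2], [v_3], [v_4]
  1-simplices (10): [v_0,v_1], [v_0,v_2], [v_0,v_3], [v_0,v_4], [v_1,v_2], [v_1,v_3], [v_1,v_4], [v_2,v_3], [v_2,v_4], [v_3,v_4]
  2-simplices (5): [v_0,v_1,v_2], [v_0,v_2,v_4], [v_0,v_3,v_4], [v_1,v_2,v_3], [v_1,v_3,v_4]

giving chain groups C_0 ≅ Z^5, C_1 ≅ Z^10, C_2 ≅ Z^5.

The boundary map ∂_1: C_1 → C_0 sends each edge [p,q] (with p < q) to q − p. For instance
  ∂[v_2,v_3] = [v_3] − [v_2].
The 5×10 boundary matrix has rank 4 and Smith normal form diag(1,1,1,1).

Boundary ∂_2: C_2 → C_1 acts by ∂[p,q,r] = [q,r] − [p,r] + [p,q]. For instance
  ∂[v_1,v_2,v_3] = [v_2,v_3] − [v_1,v_3] + [v_1,v_2],
  ∂[v_0,v_1,v_2] = [v_1,v_2] − [v_0,v_2] + [v_0,v_1].
As a 10×5 matrix over Z this has rank 5, with invariant factors (1,1,1,1,1).

Computing H_k = (kernel of ∂_k) / (image of ∂_{k+1}):

  H_0: rank C_0 − rank ∂_1 = 5 − 4 = 1, and the invariant factors of ∂_1 are all 1, so H_0 = Z.
  H_1: rank ker ∂_1 − rank ∂_2 = (10 − 4) − 5 = 1, and the invariant factors of ∂_2 are all 1, so H_1 = Z.
  H_2: rank ker ∂_2 − rank ∂_3 = (5 − 5) − 0 = 0, and there is no ∂_3, so H_2 = 0.

As a check, the Euler characteristic is 5 − 10 + 5 = 0, which agrees with 1 − 1 + 0 = 0.
(K is a triangulation of the Möbius band.)

H_0 ≅ Z,  H_1 ≅ Z,  H_2 = 0.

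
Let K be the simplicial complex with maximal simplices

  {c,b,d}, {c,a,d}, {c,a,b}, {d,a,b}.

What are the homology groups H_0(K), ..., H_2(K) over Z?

Fix the vertex order a < b < c < d and write every simplex with vertices in increasing order. Then dim K = 2 and the simplices of K are:

  0-simplices (4): a, b, c, d
  1-simplices (6): ab, ac, ad, bc, bd, cd
  2-simplices (4): abc, abd, acd, bcd

giving chain groups C_0 ≅ Z^4, C_1 ≅ Z^6, C_2 ≅ Z^4.

The boundary map ∂_1: C_1 → C_0 is given by ∂[p,q] = [q] − [p].
This gives a 4×6 integer matrix of rank 3; reducing to Smith normal form yields diagonal entries (1,1,1).

The boundary map ∂_2: C_2 → C_1 acts by ∂[p,q,r] = [q,r] − [p,r] + [p,q]. For instance
  ∂abd = bd − ad + ab,
  ∂acd = cd − ad + ac.
The resulting 6×4 matrix has rank 3, and its Smith normal form has invariant factors (1,1,1).

Now H_k = ker ∂_k / im ∂_{k+1}, so:

  H_0: rank C_0 − rank ∂_1 = 4 − 3 = 1, and the invariant factors of ∂_1 are all 1, so H_0 = Z.
  H_1: rank ker ∂_1 − rank ∂_2 = (6 − 3) − 3 = 0, and the invariant factors of ∂_2 are all 1, so H_1 = 0.
  H_2: rank ker ∂_2 − rank ∂_3 = (4 − 3) − 0 = 1, and there is no ∂_3, so H_2 = Z.

As a check, the Euler characteristic is 4 − 6 + 4 = 2, which agrees with 1 − 0 + 1 = 2.

H_0 ≅ Z,  H_1 = 0,  H_2 ≅ Z.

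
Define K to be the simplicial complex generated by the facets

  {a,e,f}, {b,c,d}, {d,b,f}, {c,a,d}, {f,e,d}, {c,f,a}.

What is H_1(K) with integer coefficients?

Fix the vertex order a < b < c < d < e < f and write every simplex with vertices in increasing order. Then dim K = 2 and the simplices of K are:

  0-simplices (6): a, b, c, d, e, f
  1-simplices (12): ac, ad, ae, af, bc, bd, bf, cd, cf, de, df, ef
  2-simplices (6): acd, acf, aef, bcd, bdf, def

so the chain groups are C_0 ≅ Z^6, C_1 ≅ Z^12, C_2 ≅ Z^6.

∂_1: C_1 → C_0 maps an edge to its endpoints' difference, ∂[p,q] = q − p. For instance
  ∂bc = c − b.
The 6×12 boundary matrix has rank 5 and Smith normal form diag(1,1,1,1,1).

∂_2: C_2 → C_1 sends each 2-simplex [p,q,r] to [q,r] − [p,r] + [p,q]. For instance
  ∂def = ef − df + de,
  ∂bdf = df − bf + bd.
This gives a 12×6 integer matrix of rank 6; reducing to Smith normal form yields diagonal entries (1,1,1,1,1,1).

Computing H_k = (kernel of ∂_k) / (image of ∂_{k+1}):

  H_1: rank ker ∂_1 − rank ∂_2 = (12 − 5) − 6 = 1, and the invariant factors of ∂_2 are all 1, so H_1 ≅ Z.

H_1 = Z.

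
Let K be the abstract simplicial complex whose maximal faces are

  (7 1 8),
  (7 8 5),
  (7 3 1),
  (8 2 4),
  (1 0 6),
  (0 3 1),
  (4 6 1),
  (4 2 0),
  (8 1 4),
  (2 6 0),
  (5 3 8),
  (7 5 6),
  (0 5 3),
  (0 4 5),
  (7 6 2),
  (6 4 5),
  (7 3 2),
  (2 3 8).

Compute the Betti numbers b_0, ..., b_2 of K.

b_0 = 1, b_1 = 1, b_2 = 0.

Fix the vertex order 0 < 1 < 2 < 3 < 4 < 5 < 6 < 7 < 8 and write every simplex with vertices in increasing order. Then dim K = 2 and the simplices of K are:

  0-simplices (9): [0], [1], [2], [3], [4], [5], [6], [7], [8]
  1-simplices (27): (27 of them)
  2-simplices (18): [0,1,3], [0,1,6], [0,2,4], [0,2,6], [0,3,5], [0,4,5], [1,3,7], [1,4,6], [1,4,8], [1,7,8], [2,3,7], [2,3,8], [2,4,8], [2,6,7], [3,5,8], [4,5,6], [5,6,7], [5,7,8]

Hence C_0 ≅ Z^9, C_1 ≅ Z^27, C_2 ≅ Z^18.

∂_1: C_1 → C_0 sends each edge [p,q] (with p < q) to q − p. For instance
  ∂[4,5] = [5] − [4].
This gives a 9×27 integer matrix of rank 8; reducing to Smith normal form yields diagonal entries (1,1,1,1,1,1,1,1).

Boundary ∂_2: C_2 → C_1 sends each 2-simplex [p,q,r] to [q,r] − [p,r] + [p,q]. For instance
  ∂[4,5,6] = [5,6] − [4,6] + [4,5],
  ∂[1,4,8] = [4,8] − [1,8] + [1,4].
The 27×18 boundary matrix has rank 18 and Smith normal form diag(1,1,1,1,1,1,1,1,1,1,1,1,1,1,1,1,1,2).

Computing H_k = (kernel of ∂_k) / (image of ∂_{k+1}):

  H_0: rank C_0 − rank ∂_1 = 9 − 8 = 1, and the invariant factors of ∂_1 are all 1, so H_0 = Z.
  H_1: rank ker ∂_1 − rank ∂_2 = (27 − 8) − 18 = 1, and ∂_2 has invariant factor 2 > 1, so H_1 = Z ⊕ Z/2Z.
  H_2: rank ker ∂_2 − rank ∂_3 = (18 − 18) − 0 = 0, and there is no ∂_3, so H_2 = 0.

Hence the Betti numbers are b_0 = 1, b_1 = 1, b_2 = 0.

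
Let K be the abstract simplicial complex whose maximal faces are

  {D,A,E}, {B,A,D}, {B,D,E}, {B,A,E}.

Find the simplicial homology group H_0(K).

Order the vertices as A < B < D < E. Listing each simplex with vertices in this order, K has dimension 2 with simplices:

  0-simplices (4): A, B, D, E
  1-simplices (6): AB, AD, AE, BD, BE, DE
  2-simplices (4): ABD, ABE, ADE, BDE

Hence C_0 ≅ Z^4, C_1 ≅ Z^6, C_2 ≅ Z^4.

∂_1: C_1 → C_0 sends each edge [p,q] (with p < q) to q − p.
This gives a 4×6 integer matrix of rank 3; reducing to Smith normal form yields diagonal entries (1,1,1).

∂_2: C_2 → C_1 sends each 2-simplex [p,q,r] to [q,r] − [p,r] + [p,q]. For instance
  ∂ABE = BE − AE + AB,
  ∂ABD = BD − AD + AB.
The 6×4 boundary matrix has rank 3 and Smith normal form diag(1,1,1).

Now H_k = ker ∂_k / im ∂_{k+1}, so:

  H_0: rank C_0 − rank ∂_1 = 4 − 3 = 1, and the invariant factors of ∂_1 are all 1, so H_0 ≅ Z.

H_0 = Z.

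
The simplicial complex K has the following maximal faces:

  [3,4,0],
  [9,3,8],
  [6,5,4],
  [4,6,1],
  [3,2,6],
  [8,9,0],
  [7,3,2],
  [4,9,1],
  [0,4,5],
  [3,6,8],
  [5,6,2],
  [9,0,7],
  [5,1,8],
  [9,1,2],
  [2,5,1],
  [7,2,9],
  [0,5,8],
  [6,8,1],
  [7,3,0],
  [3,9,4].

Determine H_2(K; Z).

We work with the vertex ordering 0 < 1 < 2 < 3 < 4 < 5 < 6 < 7 < 8 < 9. The simplices of K, each written with vertices in increasing order, are:

  0-simplices (10): [0], [1], [2], [3], [4], [5], [6], [7], [8], [9]
  1-simplices (30): (30 of them)
  2-simplices (20): (20 of them)

giving chain groups C_0 ≅ Z^10, C_1 ≅ Z^30, C_2 ≅ Z^20.

Boundary ∂_1: C_1 → C_0 sends each edge [p,q] (with p < q) to q − p. For instance
  ∂[4,6] = [6] − [4].
The resulting 10×30 matrix has rank 9, and its Smith normal form has invariant factors (1,1,1,1,1,1,1,1,1).

∂_2: C_2 → C_1 acts by ∂[p,q,r] = [q,r] − [p,r] + [p,q]. For instance
  ∂[2,3,6] = [3,6] − [2,6] + [2,3],
  ∂[4,5,6] = [5,6] − [4,6] + [4,5].
This gives a 30×20 integer matrix of rank 20; reducing to Smith normal form yields diagonal entries (1,1,1,1,1,1,1,1,1,1,1,1,1,1,1,1,1,1,1,2).

Reading off H_k = ker ∂_k / im ∂_{k+1}:

  H_2: rank ker ∂_2 − rank ∂_3 = (20 − 20) − 0 = 0, and there is no ∂_3, so H_2 = 0.

H_2 = 0.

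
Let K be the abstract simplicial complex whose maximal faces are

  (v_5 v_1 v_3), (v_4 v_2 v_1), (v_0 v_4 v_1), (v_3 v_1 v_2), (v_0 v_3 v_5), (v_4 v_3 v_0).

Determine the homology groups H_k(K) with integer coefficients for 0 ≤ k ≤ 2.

We work with the vertex ordering v_0 < v_1 < v_2 < v_3 < v_4 < v_5. The simplices of K, each written with vertices in increasing order, are:

  0-simplices (6): [v_0], [v_1], [v_2], [v_3], [v_4], [v_5]
  1-simplices (12): [v_0,v_1], [v_0,v_3], [v_0,v_4], [v_0,v_5], [v_1,v_2], [v_1,v_3], [v_1,v_4], [v_1,v_5], [v_2,v_3], [v_2,v_4], [v_3,v_4], [v_3,v_5]
  2-simplices (6): [v_0,v_1,v_4], [v_0,v_3,v_4], [v_0,v_3,v_5], [v_1,v_2,v_3], [v_1,v_2,v_4], [v_1,v_3,v_5]

so the chain groups are C_0 ≅ Z^6, C_1 ≅ Z^12, C_2 ≅ Z^6.

Boundary ∂_1: C_1 → C_0 is given by ∂[p,q] = [q] − [p]. For instance
  ∂[v_0,v_1] = [v_1] − [v_0].
The 6×12 boundary matrix has rank 5 and Smith normal form diag(1,1,1,1,1).

Boundary ∂_2: C_2 → C_1 acts by ∂[p,q,r] = [q,r] − [p,r] + [p,q]. For instance
  ∂[v_1,v_2,v_3] = [v_2,v_3] − [v_1,v_3] + [v_1,v_2],
  ∂[v_1,v_2,v_4] = [v_2,v_4] − [v_1,v_4] + [v_1,v_2].
The resulting 12×6 matrix has rank 6, and its Smith normal form has invariant factors (1,1,1,1,1,1).

From H_k ≅ ker(∂_k) / im(∂_{k+1}) we obtain:

  H_0: rank C_0 − rank ∂_1 = 6 − 5 = 1, and the invariant factors of ∂_1 are all 1, so H_0 = Z.
  H_1: rank ker ∂_1 − rank ∂_2 = (12 − 5) − 6 = 1, and the invariant factors of ∂_2 are all 1, so H_1 = Z.
  H_2: rank ker ∂_2 − rank ∂_3 = (6 − 6) − 0 = 0, and there is no ∂_3, so H_2 = 0.

H_0 ≅ Z,  H_1 ≅ Z,  H_2 = 0.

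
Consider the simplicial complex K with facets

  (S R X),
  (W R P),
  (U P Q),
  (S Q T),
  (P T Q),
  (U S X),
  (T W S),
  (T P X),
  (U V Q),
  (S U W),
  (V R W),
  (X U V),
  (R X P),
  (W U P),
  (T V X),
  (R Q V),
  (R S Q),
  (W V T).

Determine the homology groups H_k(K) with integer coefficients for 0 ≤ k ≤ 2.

K has 9 vertices, 27 edges, 18 triangles.
rank ∂_0 = 0, rank ∂_1 = 8 ⇒ b_0 = 9 − 0 − 8 = 1; all invariant factors of ∂_1 are 1 so no torsion. So H_0 ≅ Z.
rank ∂_1 = 8, rank ∂_2 = 17 ⇒ b_1 = 27 − 8 − 17 = 2; all invariant factors of ∂_2 are 1 so no torsion. So H_1 ≅ Z^2.
rank ∂_2 = 17, rank ∂_3 = 0 ⇒ b_2 = 18 − 17 − 0 = 1. So H_2 ≅ Z.

H_0 ≅ Z,  H_1 ≅ Z^2,  H_2 ≅ Z.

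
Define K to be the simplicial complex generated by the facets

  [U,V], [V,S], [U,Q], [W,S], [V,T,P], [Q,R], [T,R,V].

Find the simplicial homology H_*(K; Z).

H_0 ≅ Z,  H_1 ≅ Z,  H_2 = 0.

K has 8 vertices, 10 edges, 2 triangles.
rank ∂_0 = 0, rank ∂_1 = 7 ⇒ b_0 = 8 − 0 − 7 = 1; all invariant factors of ∂_1 are 1 so no torsion. So H_0 = Z.
rank ∂_1 = 7, rank ∂_2 = 2 ⇒ b_1 = 10 − 7 − 2 = 1; all invariant factors of ∂_2 are 1 so no torsion. So H_1 = Z.
rank ∂_2 = 2, rank ∂_3 = 0 ⇒ b_2 = 2 − 2 − 0 = 0. So H_2 = 0.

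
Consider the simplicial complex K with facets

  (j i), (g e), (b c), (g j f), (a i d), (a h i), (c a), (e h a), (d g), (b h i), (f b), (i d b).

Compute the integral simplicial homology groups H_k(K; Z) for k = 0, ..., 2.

H_0 = Z,  H_1 = Z^4,  H_2 = 0.

Fix the vertex order a < b < c < d < e < f < g < h < i < j and write every simplex with vertices in increasing order. Then dim K = 2 and the simplices of K are:

  0-simplices (10): a, b, c, d, e, f, g, h, i, j
  1-simplices (19): ac, ad, ae, ah, ai, bc, bd, bf, bh, bi, dg, di, eg, eh, fg, fj, gj, hi, ij
  2-simplices (6): adi, aeh, ahi, bdi, bhi, fgj

so the chain groups are C_0 ≅ Z^10, C_1 ≅ Z^19, C_2 ≅ Z^6.

∂_1: C_1 → C_0 sends each edge [p,q] (with p < q) to q − p. For instance
  ∂di = i − d.
This gives a 10×19 integer matrix of rank 9; reducing to Smith normal form yields diagonal entries (1,1,1,1,1,1,1,1,1).

∂_2: C_2 → C_1 maps a triangle to the signed sum of its edges. For instance
  ∂bhi = hi − bi + bh,
  ∂fgj = gj − fj + fg.
The 19×6 boundary matrix has rank 6 and Smith normal form diag(1,1,1,1,1,1).

From H_k ≅ ker(∂_k) / im(∂_{k+1}) we obtain:

  H_0: rank C_0 − rank ∂_1 = 10 − 9 = 1, and the invariant factors of ∂_1 are all 1, so H_0 = Z.
  H_1: rank ker ∂_1 − rank ∂_2 = (19 − 9) − 6 = 4, and the invariant factors of ∂_2 are all 1, so H_1 = Z^4.
  H_2: rank ker ∂_2 − rank ∂_3 = (6 − 6) − 0 = 0, and there is no ∂_3, so H_2 = 0.

As a check, the Euler characteristic is 10 − 19 + 6 = -3, which agrees with 1 − 4 + 0 = -3.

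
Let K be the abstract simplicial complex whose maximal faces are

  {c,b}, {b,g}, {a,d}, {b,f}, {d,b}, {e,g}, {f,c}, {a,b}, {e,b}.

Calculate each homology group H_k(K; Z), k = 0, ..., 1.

H_0 = Z,  H_1 = Z^3.

Order the vertices as a < b < c < d < e < f < g. Listing each simplex with vertices in this order, K has dimension 1 with simplices:

  0-simplices (7): a, b, c, d, e, f, g
  1-simplices (9): ab, ad, bc, bd, be, bf, bg, cf, eg

giving chain groups C_0 ≅ Z^7, C_1 ≅ Z^9.

The boundary map ∂_1: C_1 → C_0 maps an edge to its endpoints' difference, ∂[p,q] = q − p. For instance
  ∂bc = c − b.
This gives a 7×9 integer matrix of rank 6; reducing to Smith normal form yields diagonal entries (1,1,1,1,1,1).

Reading off H_k = ker ∂_k / im ∂_{k+1}:

  H_0: rank C_0 − rank ∂_1 = 7 − 6 = 1, and the invariant factors of ∂_1 are all 1, so H_0 ≅ Z.
  H_1: rank ker ∂_1 − rank ∂_2 = (9 − 6) − 0 = 3, and there is no ∂_2, so H_1 ≅ Z^3.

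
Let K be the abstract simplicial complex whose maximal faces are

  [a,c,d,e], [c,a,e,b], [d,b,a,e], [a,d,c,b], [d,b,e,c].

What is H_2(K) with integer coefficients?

Take the total order a < b < c < d < e on the vertex set. Then K (dimension 3) consists of the simplices:

  0-simplices (5): a, b, c, d, e
  1-simplices (10): ab, ac, ad, ae, bc, bd, be, cd, ce, de
  2-simplices (10): abc, abd, abe, acd, ace, ade, bcd, bce, bde, cde
  3-simplices (5): abcd, abce, abde, acde, bcde

so the chain groups are C_0 ≅ Z^5, C_1 ≅ Z^10, C_2 ≅ Z^10, C_3 ≅ Z^5.

∂_1: C_1 → C_0 sends each edge [p,q] (with p < q) to q − p.
The resulting 5×10 matrix has rank 4, and its Smith normal form has invariant factors (1,1,1,1).

The boundary map ∂_2: C_2 → C_1 acts by ∂[p,q,r] = [q,r] − [p,r] + [p,q]. For instance
  ∂bce = ce − be + bc,
  ∂abe = be − ae + ab.
The 10×10 boundary matrix has rank 6 and Smith normal form diag(1,1,1,1,1,1).

Boundary ∂_3: C_3 → C_2 sends each 3-simplex σ to the alternating sum Σ_i (−1)^i (σ with its i-th vertex removed). For instance
  ∂abde = bde − ade + abe − abd,
  ∂acde = cde − ade + ace − acd.
The resulting 10×5 matrix has rank 4, and its Smith normal form has invariant factors (1,1,1,1).

Reading off H_k = ker ∂_k / im ∂_{k+1}:

  H_2: rank ker ∂_2 − rank ∂_3 = (10 − 6) − 4 = 0, and the invariant factors of ∂_3 are all 1, so H_2 ≅ 0.

H_2 ≅ 0.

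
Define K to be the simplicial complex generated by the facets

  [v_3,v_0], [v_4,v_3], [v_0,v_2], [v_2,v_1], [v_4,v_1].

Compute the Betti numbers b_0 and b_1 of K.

Order the vertices as v_0 < v_1 < v_2 < v_3 < v_4. Listing each simplex with vertices in this order, K has dimension 1 with simplices:

  0-simplices (5): [v_0], [v_1], [v_2], [v_3], [v_4]
  1-simplices (5): [v_0,v_2], [v_0,v_3], [v_1,v_2], [v_1,v_4], [v_3,v_4]

giving chain groups C_0 ≅ Z^5, C_1 ≅ Z^5.

The boundary map ∂_1: C_1 → C_0 is given by ∂[p,q] = [q] − [p]. For instance
  ∂[v_3,v_4] = [v_4] − [v_3].
The 5×5 boundary matrix has rank 4 and Smith normal form diag(1,1,1,1).

Now H_k = ker ∂_k / im ∂_{k+1}, so:

  H_0: rank C_0 − rank ∂_1 = 5 − 4 = 1, and the invariant factors of ∂_1 are all 1, so H_0 = Z.
  H_1: rank ker ∂_1 − rank ∂_2 = (5 − 4) − 0 = 1, and there is no ∂_2, so H_1 = Z.

Hence the Betti numbers are b_0 = 1, b_1 = 1.

b_0 = 1, b_1 = 1.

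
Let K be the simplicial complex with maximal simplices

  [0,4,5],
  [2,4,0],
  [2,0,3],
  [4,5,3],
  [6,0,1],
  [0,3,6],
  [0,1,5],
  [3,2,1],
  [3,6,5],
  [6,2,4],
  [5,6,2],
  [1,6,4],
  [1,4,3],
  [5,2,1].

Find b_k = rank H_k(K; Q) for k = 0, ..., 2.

Fix the vertex order 0 < 1 < 2 < 3 < 4 < 5 < 6 and write every simplex with vertices in increasing order. Then dim K = 2 and the simplices of K are:

  0-simplices (7): [0], [1], [2], [3], [4], [5], [6]
  1-simplices (21): [0,1], [0,2], [0,3], [0,4], [0,5], [0,6], [1,2], [1,3], [1,4], [1,5], [1,6], [2,3], [2,4], [2,5], [2,6], [3,4], [3,5], [3,6], [4,5], [4,6], [5,6]
  2-simplices (14): [0,1,5], [0,1,6], [0,2,3], [0,2,4], [0,3,6], [0,4,5], [1,2,3], [1,2,5], [1,3,4], [1,4,6], [2,4,6], [2,5,6], [3,4,5], [3,5,6]

so the chain groups are C_0 ≅ Z^7, C_1 ≅ Z^21, C_2 ≅ Z^14.

∂_1: C_1 → C_0 is given by ∂[p,q] = [q] − [p].
The resulting 7×21 matrix has rank 6, and its Smith normal form has invariant factors (1,1,1,1,1,1).

Boundary ∂_2: C_2 → C_1 maps a triangle to the signed sum of its edges. For instance
  ∂[0,1,5] = [1,5] − [0,5] + [0,1],
  ∂[0,2,4] = [2,4] − [0,4] + [0,2].
The resulting 21×14 matrix has rank 13, and its Smith normal form has invariant factors (1,1,1,1,1,1,1,1,1,1,1,1,1).

From H_k ≅ ker(∂_k) / im(∂_{k+1}) we obtain:

  H_0: rank C_0 − rank ∂_1 = 7 − 6 = 1, and the invariant factors of ∂_1 are all 1, so H_0 ≅ Z.
  H_1: rank ker ∂_1 − rank ∂_2 = (21 − 6) − 13 = 2, and the invariant factors of ∂_2 are all 1, so H_1 ≅ Z^2.
  H_2: rank ker ∂_2 − rank ∂_3 = (14 − 13) − 0 = 1, and there is no ∂_3, so H_2 ≅ Z.

(K is a triangulation of the torus T^2.)

Hence the Betti numbers are b_0 = 1, b_1 = 2, b_2 = 1.

b_0 = 1, b_1 = 2, b_2 = 1.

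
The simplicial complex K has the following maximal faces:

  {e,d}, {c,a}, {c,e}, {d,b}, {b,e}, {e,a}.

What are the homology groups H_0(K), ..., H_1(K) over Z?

Take the total order a < b < c < d < e on the vertex set. Then K (dimension 1) consists of the simplices:

  0-simplices (5): a, b, c, d, e
  1-simplices (6): ac, ae, bd, be, ce, de

Hence C_0 ≅ Z^5, C_1 ≅ Z^6.

The boundary map ∂_1: C_1 → C_0 is given by ∂[p,q] = [q] − [p]. For instance
  ∂ac = c − a.
The resulting 5×6 matrix has rank 4, and its Smith normal form has invariant factors (1,1,1,1).

Now H_k = ker ∂_k / im ∂_{k+1}, so:

  H_0: rank C_0 − rank ∂_1 = 5 − 4 = 1, and the invariant factors of ∂_1 are all 1, so H_0 ≅ Z.
  H_1: rank ker ∂_1 − rank ∂_2 = (6 − 4) − 0 = 2, and there is no ∂_2, so H_1 ≅ Z^2.

H_0 = Z,  H_1 = Z^2.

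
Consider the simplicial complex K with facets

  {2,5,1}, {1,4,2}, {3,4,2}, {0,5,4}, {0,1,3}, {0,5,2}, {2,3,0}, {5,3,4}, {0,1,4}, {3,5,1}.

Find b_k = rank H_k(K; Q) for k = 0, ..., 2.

b_0 = 1, b_1 = 0, b_2 = 0.

We work with the vertex ordering 0 < 1 < 2 < 3 < 4 < 5. The simplices of K, each written with vertices in increasing order, are:

  0-simplices (6): [0], [1], [2], [3], [4], [5]
  1-simplices (15): [0,1], [0,2], [0,3], [0,4], [0,5], [1,2], [1,3], [1,4], [1,5], [2,3], [2,4], [2,5], [3,4], [3,5], [4,5]
  2-simplices (10): [0,1,3], [0,1,4], [0,2,3], [0,2,5], [0,4,5], [1,2,4], [1,2,5], [1,3,5], [2,3,4], [3,4,5]

Hence C_0 ≅ Z^6, C_1 ≅ Z^15, C_2 ≅ Z^10.

The boundary map ∂_1: C_1 → C_0 maps an edge to its endpoints' difference, ∂[p,q] = q − p. For instance
  ∂[0,3] = [3] − [0].
As a 6×15 matrix over Z this has rank 5, with invariant factors (1,1,1,1,1).

∂_2: C_2 → C_1 acts by ∂[p,q,r] = [q,r] − [p,r] + [p,q]. For instance
  ∂[0,1,3] = [1,3] − [0,3] + [0,1],
  ∂[2,3,4] = [3,4] − [2,4] + [2,3].
The resulting 15×10 matrix has rank 10, and its Smith normal form has invariant factors (1,1,1,1,1,1,1,1,1,2).

Computing H_k = (kernel of ∂_k) / (image of ∂_{k+1}):

  H_0: rank C_0 − rank ∂_1 = 6 − 5 = 1, and the invariant factors of ∂_1 are all 1, so H_0 ≅ Z.
  H_1: rank ker ∂_1 − rank ∂_2 = (15 − 5) − 10 = 0, and ∂_2 has invariant factor 2 > 1, so H_1 ≅ Z_2.
  H_2: rank ker ∂_2 − rank ∂_3 = (10 − 10) − 0 = 0, and there is no ∂_3, so H_2 ≅ 0.

(K is a triangulation of the real projective plane RP^2.)

Hence the Betti numbers are b_0 = 1, b_1 = 0, b_2 = 0.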